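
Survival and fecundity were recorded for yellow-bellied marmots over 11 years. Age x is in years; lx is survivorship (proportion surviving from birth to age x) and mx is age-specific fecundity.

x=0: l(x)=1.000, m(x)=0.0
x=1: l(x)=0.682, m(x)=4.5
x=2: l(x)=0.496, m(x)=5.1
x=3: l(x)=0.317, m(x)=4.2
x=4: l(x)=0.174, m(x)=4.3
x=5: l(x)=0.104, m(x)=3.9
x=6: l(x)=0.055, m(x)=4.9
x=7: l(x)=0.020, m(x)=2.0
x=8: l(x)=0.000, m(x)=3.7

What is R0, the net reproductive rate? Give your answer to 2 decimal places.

8.39

lx·mx by age: 0, 3.069, 2.5296, 1.3314, 0.7482, 0.4056, 0.2695, 0.04, 0
R0 = Σ lx·mx = 8.3933 → 8.39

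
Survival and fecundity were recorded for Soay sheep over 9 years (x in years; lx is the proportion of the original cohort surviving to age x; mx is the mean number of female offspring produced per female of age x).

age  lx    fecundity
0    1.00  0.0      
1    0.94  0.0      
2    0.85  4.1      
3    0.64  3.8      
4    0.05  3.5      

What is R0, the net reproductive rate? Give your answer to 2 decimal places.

lx·mx by age: 0, 0, 3.485, 2.432, 0.175
R0 = Σ lx·mx = 6.092 → 6.09

6.09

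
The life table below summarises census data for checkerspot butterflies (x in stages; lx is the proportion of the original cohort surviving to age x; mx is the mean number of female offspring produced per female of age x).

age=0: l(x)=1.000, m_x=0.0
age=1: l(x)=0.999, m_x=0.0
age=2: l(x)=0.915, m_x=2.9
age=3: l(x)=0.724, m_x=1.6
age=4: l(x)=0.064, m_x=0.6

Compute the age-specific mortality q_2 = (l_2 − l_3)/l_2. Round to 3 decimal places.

q_2 = (l_2 − l_3) / l_2 = (0.915 − 0.724) / 0.915
     = 0.191 / 0.915 = 0.208743… → 0.209

0.209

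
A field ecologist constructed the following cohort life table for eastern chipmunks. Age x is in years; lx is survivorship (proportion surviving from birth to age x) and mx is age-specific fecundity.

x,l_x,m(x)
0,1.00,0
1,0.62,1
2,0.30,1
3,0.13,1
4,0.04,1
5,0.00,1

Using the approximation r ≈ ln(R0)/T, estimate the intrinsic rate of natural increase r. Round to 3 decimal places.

0.053

R0 = Σ lx·mx = 0 + 0.62 + 0.3 + 0.13 + 0.04 + 0 = 1.09
Σ x·lx·mx = 1.77; T = 1.77/1.09 = 1.62385…
r ≈ ln(R0)/T = ln(1.09)/1.62385… = 0.05307… → 0.053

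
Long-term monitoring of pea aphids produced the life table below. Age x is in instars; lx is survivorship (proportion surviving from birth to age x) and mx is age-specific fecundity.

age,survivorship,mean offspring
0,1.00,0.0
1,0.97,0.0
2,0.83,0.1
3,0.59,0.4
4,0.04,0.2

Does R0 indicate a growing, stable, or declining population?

declining

R0 = Σ lx·mx = 0 + 0 + 0.083 + 0.236 + 0.008 = 0.327
R0 < 1, so the population is declining.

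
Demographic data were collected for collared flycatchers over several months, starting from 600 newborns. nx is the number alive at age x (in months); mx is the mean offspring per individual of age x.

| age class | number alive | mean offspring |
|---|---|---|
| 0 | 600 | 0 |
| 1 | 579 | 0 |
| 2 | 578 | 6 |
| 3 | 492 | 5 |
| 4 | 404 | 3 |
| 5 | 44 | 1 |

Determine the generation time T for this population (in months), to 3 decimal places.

2.698

lx = nx/n0 = nx/600: 1, 0.965, 0.96333…, 0.82, 0.67333…, 0.07333…
lx·mx: 0, 0, 5.78…, 4.1, 2.02…, 0.073333… → R0 = 11.973333…
x·lx·mx: 0, 0, 11.56…, 12.3, 8.08…, 0.366667… → Σ = 32.306667…
T = 32.306667… / 11.973333… = 2.698218… → 2.698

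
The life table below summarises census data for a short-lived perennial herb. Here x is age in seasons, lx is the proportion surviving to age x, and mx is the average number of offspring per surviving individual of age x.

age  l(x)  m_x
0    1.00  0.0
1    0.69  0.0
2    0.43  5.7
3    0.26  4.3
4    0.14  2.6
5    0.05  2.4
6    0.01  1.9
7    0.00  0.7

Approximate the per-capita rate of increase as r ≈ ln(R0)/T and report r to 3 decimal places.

0.548

R0 = Σ lx·mx = 0 + 0 + 2.451 + 1.118 + 0.364 + 0.12 + 0.019 + 0 = 4.072
Σ x·lx·mx = 10.426; T = 10.426/4.072 = 2.56041…
r ≈ ln(R0)/T = ln(4.072)/2.56041… = 0.5484… → 0.548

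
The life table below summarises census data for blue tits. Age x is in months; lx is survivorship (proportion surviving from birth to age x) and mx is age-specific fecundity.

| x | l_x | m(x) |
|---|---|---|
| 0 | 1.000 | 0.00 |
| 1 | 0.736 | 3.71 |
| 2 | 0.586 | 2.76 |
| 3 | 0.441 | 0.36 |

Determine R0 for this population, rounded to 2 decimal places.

4.51

lx·mx by age: 0, 2.73056, 1.61736, 0.15876
R0 = Σ lx·mx = 4.50668 → 4.51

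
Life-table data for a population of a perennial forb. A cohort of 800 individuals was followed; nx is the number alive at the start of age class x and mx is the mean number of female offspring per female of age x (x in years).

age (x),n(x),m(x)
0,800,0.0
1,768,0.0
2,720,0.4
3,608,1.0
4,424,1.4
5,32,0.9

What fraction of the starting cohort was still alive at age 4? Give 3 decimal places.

l_4 = n_4/n_0 = 424/800 = 0.53 → 0.530

0.530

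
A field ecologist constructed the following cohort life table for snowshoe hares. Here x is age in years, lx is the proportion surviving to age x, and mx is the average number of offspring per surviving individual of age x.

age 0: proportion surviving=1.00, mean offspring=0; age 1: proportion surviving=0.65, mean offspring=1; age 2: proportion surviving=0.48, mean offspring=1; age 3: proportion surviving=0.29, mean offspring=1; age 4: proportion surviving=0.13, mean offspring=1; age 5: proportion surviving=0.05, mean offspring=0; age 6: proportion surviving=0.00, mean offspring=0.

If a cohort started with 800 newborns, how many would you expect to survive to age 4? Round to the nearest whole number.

104

Expected survivors = N0 · l_4 = 800 × 0.13 = 104 → 104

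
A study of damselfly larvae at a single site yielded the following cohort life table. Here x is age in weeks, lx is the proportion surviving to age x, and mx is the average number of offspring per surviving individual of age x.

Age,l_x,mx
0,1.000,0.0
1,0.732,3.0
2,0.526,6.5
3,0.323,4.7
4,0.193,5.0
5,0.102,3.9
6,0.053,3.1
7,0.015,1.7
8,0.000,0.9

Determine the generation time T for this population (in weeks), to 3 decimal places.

lx·mx: 0, 2.196, 3.419, 1.5181, 0.965, 0.3978, 0.1643, 0.0255, 0 → R0 = 8.6857
x·lx·mx: 0, 2.196, 6.838, 4.5543, 3.86, 1.989, 0.9858, 0.1785, 0 → Σ = 20.6016
T = 20.6016 / 8.6857 = 2.371899… → 2.372

2.372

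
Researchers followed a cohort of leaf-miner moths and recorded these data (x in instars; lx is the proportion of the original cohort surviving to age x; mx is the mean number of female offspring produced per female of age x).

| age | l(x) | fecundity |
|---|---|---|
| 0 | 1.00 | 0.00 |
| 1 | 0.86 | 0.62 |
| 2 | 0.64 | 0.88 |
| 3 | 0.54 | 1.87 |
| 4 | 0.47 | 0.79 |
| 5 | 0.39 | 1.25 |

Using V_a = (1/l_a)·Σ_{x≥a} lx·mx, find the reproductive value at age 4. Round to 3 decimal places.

1.827

lx·mx for x ≥ 4: 0.3713, 0.4875 → sum = 0.8588
V_4 = 0.8588 / l_4 = 0.8588 / 0.47 = 1.827234… → 1.827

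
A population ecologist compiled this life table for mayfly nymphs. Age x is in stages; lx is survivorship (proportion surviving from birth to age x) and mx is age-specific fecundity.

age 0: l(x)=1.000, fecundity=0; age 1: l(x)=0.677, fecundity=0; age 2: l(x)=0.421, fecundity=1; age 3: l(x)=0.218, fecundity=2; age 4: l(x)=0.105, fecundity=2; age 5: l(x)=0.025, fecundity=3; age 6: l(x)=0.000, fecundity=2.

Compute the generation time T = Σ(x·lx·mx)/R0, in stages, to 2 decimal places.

2.95

lx·mx: 0, 0, 0.421, 0.436, 0.21, 0.075, 0 → R0 = 1.142
x·lx·mx: 0, 0, 0.842, 1.308, 0.84, 0.375, 0 → Σ = 3.365
T = 3.365 / 1.142 = 2.946585… → 2.95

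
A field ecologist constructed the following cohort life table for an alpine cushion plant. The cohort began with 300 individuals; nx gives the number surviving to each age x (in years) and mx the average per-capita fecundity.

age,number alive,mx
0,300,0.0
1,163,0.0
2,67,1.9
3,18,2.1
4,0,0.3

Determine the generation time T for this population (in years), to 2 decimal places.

lx = nx/n0 = nx/300: 1, 0.54333…, 0.22333…, 0.06, 0
lx·mx: 0, 0, 0.424333…, 0.126, 0 → R0 = 0.550333…
x·lx·mx: 0, 0, 0.848667…, 0.378, 0 → Σ = 1.226667…
T = 1.226667… / 0.550333… = 2.228952… → 2.23

2.23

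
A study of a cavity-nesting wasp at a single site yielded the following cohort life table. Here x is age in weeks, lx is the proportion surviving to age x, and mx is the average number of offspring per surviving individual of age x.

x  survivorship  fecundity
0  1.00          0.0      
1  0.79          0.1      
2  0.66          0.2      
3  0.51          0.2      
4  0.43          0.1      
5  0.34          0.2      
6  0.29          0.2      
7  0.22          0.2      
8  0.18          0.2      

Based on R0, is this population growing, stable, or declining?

R0 = Σ lx·mx = 0 + 0.079 + 0.132 + 0.102 + 0.043 + 0.068 + 0.058 + 0.044 + 0.036 = 0.562
R0 < 1, so the population is declining.

declining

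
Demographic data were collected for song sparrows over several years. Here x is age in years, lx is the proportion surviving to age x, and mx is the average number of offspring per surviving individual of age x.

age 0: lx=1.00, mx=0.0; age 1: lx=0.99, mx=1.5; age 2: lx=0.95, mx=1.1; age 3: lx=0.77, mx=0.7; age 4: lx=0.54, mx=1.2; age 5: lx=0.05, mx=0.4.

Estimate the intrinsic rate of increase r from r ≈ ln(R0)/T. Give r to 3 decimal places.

0.625

R0 = Σ lx·mx = 0 + 1.485 + 1.045 + 0.539 + 0.648 + 0.02 = 3.737
Σ x·lx·mx = 7.884; T = 7.884/3.737 = 2.10971…
r ≈ ln(R0)/T = ln(3.737)/2.10971… = 0.62486… → 0.625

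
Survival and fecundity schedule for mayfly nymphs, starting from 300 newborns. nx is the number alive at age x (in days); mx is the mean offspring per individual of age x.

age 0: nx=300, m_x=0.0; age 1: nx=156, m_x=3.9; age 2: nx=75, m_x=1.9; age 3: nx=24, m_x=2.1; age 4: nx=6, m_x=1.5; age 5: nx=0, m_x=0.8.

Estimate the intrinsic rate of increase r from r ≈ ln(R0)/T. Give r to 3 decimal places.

0.745

lx = nx/n0 = nx/300: 1, 0.52, 0.25, 0.08, 0.02, 0
R0 = Σ lx·mx = 0 + 2.028 + 0.475 + 0.168 + 0.03 + 0 = 2.701
Σ x·lx·mx = 3.602; T = 3.602/2.701 = 1.33358…
r ≈ ln(R0)/T = ln(2.701)/1.33358… = 0.74508… → 0.745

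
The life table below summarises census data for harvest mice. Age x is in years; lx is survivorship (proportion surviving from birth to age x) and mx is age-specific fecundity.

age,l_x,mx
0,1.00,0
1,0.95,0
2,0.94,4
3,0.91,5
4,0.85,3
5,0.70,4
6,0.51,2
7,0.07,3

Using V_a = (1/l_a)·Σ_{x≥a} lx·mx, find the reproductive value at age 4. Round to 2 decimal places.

7.74

lx·mx for x ≥ 4: 2.55, 2.8, 1.02, 0.21 → sum = 6.58
V_4 = 6.58 / l_4 = 6.58 / 0.85 = 7.741176… → 7.74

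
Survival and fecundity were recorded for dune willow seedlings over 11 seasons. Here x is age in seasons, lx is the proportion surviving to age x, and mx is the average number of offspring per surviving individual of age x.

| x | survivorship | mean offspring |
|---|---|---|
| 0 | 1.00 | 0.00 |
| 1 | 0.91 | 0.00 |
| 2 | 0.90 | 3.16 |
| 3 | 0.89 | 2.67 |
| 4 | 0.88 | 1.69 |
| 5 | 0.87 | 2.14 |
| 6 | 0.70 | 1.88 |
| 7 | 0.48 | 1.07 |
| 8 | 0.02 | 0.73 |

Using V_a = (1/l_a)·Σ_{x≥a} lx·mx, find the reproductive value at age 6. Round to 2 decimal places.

2.63

lx·mx for x ≥ 6: 1.316, 0.5136, 0.0146 → sum = 1.8442
V_6 = 1.8442 / l_6 = 1.8442 / 0.7 = 2.634571… → 2.63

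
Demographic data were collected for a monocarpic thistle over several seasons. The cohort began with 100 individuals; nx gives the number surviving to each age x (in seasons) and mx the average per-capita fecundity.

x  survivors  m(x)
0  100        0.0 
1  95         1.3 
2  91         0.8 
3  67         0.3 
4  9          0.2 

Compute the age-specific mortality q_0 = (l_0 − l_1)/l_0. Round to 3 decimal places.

0.050

lx = nx/n0 = nx/100: 1, 0.95, 0.91, 0.67, 0.09
q_0 = (l_0 − l_1) / l_0 = (1 − 0.95) / 1
     = 0.05 / 1 = 0.05 → 0.050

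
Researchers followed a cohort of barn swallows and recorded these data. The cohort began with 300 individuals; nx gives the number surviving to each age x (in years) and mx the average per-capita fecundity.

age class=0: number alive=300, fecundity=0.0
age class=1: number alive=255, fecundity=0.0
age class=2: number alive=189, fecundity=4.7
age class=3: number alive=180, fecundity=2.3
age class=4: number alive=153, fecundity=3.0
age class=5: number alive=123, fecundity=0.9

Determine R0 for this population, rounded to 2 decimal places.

6.24

lx = nx/n0 = nx/300: 1, 0.85, 0.63, 0.6, 0.51, 0.41
lx·mx by age: 0, 0, 2.961, 1.38, 1.53, 0.369
R0 = Σ lx·mx = 6.24 → 6.24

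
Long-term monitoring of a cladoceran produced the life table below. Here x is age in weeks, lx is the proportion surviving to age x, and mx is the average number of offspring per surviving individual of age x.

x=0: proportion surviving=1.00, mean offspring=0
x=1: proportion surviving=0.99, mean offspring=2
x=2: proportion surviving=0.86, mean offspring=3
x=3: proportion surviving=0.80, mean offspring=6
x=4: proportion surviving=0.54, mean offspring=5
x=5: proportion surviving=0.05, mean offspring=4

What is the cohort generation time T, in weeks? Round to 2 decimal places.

2.72

lx·mx: 0, 1.98, 2.58, 4.8, 2.7, 0.2 → R0 = 12.26
x·lx·mx: 0, 1.98, 5.16, 14.4, 10.8, 1 → Σ = 33.34
T = 33.34 / 12.26 = 2.719413… → 2.72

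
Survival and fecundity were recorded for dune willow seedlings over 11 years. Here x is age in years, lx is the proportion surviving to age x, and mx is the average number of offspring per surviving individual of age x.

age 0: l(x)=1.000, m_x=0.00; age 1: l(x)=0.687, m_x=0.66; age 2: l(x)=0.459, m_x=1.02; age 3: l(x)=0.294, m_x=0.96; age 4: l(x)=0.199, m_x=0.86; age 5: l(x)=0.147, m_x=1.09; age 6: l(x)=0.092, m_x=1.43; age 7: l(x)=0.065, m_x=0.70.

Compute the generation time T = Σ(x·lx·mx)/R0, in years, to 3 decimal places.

lx·mx: 0, 0.45342, 0.46818, 0.28224, 0.17114, 0.16023, 0.13156, 0.0455 → R0 = 1.71227
x·lx·mx: 0, 0.45342, 0.93636, 0.84672, 0.68456, 0.80115, 0.78936, 0.3185 → Σ = 4.83007
T = 4.83007 / 1.71227 = 2.820858… → 2.821

2.821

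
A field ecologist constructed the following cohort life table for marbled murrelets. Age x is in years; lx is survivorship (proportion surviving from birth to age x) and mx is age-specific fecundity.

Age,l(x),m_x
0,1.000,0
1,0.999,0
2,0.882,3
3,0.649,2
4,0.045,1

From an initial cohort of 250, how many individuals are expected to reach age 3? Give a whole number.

162

Expected survivors = N0 · l_3 = 250 × 0.649 = 162.25 → 162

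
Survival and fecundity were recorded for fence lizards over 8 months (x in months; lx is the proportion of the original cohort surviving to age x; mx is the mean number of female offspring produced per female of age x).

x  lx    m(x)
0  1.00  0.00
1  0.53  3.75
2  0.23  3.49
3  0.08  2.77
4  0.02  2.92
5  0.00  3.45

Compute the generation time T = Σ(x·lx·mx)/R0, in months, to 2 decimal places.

lx·mx: 0, 1.9875, 0.8027, 0.2216, 0.0584, 0 → R0 = 3.0702
x·lx·mx: 0, 1.9875, 1.6054, 0.6648, 0.2336, 0 → Σ = 4.4913
T = 4.4913 / 3.0702 = 1.462869… → 1.46

1.46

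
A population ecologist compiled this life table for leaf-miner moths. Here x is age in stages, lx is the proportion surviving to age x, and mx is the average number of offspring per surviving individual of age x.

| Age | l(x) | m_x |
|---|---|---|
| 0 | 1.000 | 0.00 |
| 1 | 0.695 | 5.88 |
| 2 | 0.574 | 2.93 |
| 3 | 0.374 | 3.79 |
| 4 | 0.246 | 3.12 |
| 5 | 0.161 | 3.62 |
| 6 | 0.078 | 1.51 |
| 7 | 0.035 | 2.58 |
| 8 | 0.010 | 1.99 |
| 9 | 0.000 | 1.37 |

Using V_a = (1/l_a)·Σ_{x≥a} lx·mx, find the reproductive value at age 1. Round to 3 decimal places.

lx·mx for x ≥ 1: 4.0866, 1.68182, 1.41746, 0.76752, 0.58282, 0.11778, 0.0903, 0.0199, 0 → sum = 8.7642
V_1 = 8.7642 / l_1 = 8.7642 / 0.695 = 12.61036… → 12.610

12.610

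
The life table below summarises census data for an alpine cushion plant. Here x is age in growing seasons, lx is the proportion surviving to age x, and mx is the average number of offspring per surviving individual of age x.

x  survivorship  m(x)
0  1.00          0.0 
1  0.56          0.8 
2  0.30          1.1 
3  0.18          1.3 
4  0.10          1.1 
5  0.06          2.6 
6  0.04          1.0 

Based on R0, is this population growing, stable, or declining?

R0 = Σ lx·mx = 0 + 0.448 + 0.33 + 0.234 + 0.11 + 0.156 + 0.04 = 1.318
R0 > 1, so the population is growing.

growing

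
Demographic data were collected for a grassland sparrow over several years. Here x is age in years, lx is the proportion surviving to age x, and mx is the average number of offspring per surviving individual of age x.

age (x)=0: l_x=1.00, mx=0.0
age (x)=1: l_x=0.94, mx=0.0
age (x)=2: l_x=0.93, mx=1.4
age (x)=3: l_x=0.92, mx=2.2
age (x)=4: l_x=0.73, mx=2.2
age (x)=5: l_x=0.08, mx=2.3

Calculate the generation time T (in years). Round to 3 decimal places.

lx·mx: 0, 0, 1.302, 2.024, 1.606, 0.184 → R0 = 5.116
x·lx·mx: 0, 0, 2.604, 6.072, 6.424, 0.92 → Σ = 16.02
T = 16.02 / 5.116 = 3.131353… → 3.131

3.131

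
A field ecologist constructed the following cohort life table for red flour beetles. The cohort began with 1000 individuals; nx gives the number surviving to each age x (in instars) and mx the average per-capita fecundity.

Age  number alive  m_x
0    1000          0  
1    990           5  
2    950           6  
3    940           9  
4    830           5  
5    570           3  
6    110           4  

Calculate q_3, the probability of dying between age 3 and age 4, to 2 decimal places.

lx = nx/n0 = nx/1000: 1, 0.99, 0.95, 0.94, 0.83, 0.57, 0.11
q_3 = (l_3 − l_4) / l_3 = (0.94 − 0.83) / 0.94
     = 0.11 / 0.94 = 0.117021… → 0.12

0.12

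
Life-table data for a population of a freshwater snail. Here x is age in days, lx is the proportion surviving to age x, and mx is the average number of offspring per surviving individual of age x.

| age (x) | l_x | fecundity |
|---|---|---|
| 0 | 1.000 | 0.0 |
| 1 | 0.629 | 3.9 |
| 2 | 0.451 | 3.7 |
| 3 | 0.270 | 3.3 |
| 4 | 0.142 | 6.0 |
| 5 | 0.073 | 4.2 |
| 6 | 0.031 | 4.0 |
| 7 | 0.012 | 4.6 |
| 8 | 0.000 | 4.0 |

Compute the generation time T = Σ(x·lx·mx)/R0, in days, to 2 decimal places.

lx·mx: 0, 2.4531, 1.6687, 0.891, 0.852, 0.3066, 0.124, 0.0552, 0 → R0 = 6.3506
x·lx·mx: 0, 2.4531, 3.3374, 2.673, 3.408, 1.533, 0.744, 0.3864, 0 → Σ = 14.5349
T = 14.5349 / 6.3506 = 2.288744… → 2.29

2.29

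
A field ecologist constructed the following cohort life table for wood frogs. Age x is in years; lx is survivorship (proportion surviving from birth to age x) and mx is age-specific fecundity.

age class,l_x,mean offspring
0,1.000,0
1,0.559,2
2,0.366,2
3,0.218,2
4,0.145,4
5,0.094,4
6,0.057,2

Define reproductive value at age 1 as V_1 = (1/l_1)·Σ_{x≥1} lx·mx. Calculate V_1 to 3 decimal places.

lx·mx for x ≥ 1: 1.118, 0.732, 0.436, 0.58, 0.376, 0.114 → sum = 3.356
V_1 = 3.356 / l_1 = 3.356 / 0.559 = 6.003578… → 6.004

6.004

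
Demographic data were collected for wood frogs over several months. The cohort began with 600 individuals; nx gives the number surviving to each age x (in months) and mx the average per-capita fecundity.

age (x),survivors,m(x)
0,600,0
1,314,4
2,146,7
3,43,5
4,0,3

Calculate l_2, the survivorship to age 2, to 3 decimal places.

l_2 = n_2/n_0 = 146/600 = 0.243333… → 0.243

0.243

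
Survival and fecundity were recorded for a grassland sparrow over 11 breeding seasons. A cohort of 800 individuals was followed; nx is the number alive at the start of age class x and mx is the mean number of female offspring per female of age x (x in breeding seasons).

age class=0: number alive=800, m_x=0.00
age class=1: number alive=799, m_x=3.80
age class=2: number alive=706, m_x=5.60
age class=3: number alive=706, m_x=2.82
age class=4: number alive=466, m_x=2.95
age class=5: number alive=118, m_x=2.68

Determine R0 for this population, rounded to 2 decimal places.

13.34

lx = nx/n0 = nx/800: 1, 0.99875, 0.8825, 0.8825, 0.5825, 0.1475
lx·mx by age: 0, 3.79525…, 4.942, 2.48865, 1.718375, 0.3953
R0 = Σ lx·mx = 13.339575… → 13.34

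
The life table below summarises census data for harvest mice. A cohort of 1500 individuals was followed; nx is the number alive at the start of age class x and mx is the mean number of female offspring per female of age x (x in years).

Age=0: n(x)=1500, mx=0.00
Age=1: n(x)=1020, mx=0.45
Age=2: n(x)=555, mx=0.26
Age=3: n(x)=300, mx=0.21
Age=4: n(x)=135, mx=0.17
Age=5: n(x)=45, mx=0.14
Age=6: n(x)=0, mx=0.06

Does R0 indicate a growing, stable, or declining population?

declining

lx = nx/n0 = nx/1500: 1, 0.68, 0.37, 0.2, 0.09, 0.03, 0
R0 = Σ lx·mx = 0 + 0.306 + 0.0962 + 0.042 + 0.0153 + 0.0042 + 0 = 0.4637
R0 < 1, so the population is declining.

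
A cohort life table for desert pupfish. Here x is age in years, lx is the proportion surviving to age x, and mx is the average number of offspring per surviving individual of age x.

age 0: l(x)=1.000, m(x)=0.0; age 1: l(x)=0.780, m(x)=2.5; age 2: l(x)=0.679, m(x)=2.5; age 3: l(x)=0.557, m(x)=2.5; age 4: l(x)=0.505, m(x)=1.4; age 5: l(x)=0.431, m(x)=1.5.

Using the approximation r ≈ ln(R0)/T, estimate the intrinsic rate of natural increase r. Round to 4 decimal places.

0.7612

R0 = Σ lx·mx = 0 + 1.95 + 1.6975 + 1.3925 + 0.707 + 0.6465 = 6.3935
Σ x·lx·mx = 15.583; T = 15.583/6.3935 = 2.43732…
r ≈ ln(R0)/T = ln(6.3935)/2.43732… = 0.761198… → 0.7612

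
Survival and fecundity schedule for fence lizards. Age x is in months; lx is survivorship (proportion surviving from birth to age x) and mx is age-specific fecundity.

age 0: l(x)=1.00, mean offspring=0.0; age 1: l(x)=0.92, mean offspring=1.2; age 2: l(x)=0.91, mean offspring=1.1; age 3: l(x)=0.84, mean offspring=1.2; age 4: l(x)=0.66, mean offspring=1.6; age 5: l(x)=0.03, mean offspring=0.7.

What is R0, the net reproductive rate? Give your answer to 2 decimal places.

4.19

lx·mx by age: 0, 1.104, 1.001, 1.008, 1.056, 0.021
R0 = Σ lx·mx = 4.19 → 4.19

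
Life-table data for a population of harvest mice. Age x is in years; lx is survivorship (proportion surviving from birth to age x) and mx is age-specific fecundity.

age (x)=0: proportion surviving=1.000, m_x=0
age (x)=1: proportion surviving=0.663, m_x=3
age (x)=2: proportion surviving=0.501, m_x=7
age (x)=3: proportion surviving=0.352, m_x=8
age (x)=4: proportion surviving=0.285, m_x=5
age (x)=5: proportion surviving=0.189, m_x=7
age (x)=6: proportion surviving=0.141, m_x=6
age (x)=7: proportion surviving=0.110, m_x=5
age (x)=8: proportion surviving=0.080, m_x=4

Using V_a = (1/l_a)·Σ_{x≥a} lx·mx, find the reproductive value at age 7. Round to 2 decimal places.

7.91

lx·mx for x ≥ 7: 0.55, 0.32 → sum = 0.87
V_7 = 0.87 / l_7 = 0.87 / 0.11 = 7.909091… → 7.91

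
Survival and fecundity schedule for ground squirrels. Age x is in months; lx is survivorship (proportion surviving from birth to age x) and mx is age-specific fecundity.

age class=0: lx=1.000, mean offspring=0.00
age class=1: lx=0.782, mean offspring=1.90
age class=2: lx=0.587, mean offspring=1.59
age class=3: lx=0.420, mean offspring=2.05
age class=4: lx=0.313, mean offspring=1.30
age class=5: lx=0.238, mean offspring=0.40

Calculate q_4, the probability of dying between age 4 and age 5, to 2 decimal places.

q_4 = (l_4 − l_5) / l_4 = (0.313 − 0.238) / 0.313
     = 0.075 / 0.313 = 0.239617… → 0.24

0.24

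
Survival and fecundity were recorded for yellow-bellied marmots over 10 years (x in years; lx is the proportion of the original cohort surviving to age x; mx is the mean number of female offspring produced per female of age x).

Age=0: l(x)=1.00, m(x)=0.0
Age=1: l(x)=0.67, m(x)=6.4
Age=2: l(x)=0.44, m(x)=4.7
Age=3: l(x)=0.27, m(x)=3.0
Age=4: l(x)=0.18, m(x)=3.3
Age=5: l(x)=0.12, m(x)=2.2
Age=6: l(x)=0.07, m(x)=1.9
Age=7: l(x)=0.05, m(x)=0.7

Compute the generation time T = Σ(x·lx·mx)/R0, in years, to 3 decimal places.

1.903

lx·mx: 0, 4.288, 2.068, 0.81, 0.594, 0.264, 0.133, 0.035 → R0 = 8.192
x·lx·mx: 0, 4.288, 4.136, 2.43, 2.376, 1.32, 0.798, 0.245 → Σ = 15.593
T = 15.593 / 8.192 = 1.903442… → 1.903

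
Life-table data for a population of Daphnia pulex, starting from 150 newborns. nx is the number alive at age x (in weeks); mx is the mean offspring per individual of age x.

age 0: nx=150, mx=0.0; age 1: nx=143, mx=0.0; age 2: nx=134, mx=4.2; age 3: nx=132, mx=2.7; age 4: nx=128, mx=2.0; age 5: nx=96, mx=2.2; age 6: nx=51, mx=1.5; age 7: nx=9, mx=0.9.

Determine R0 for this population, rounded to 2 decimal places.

lx = nx/n0 = nx/150: 1, 0.95333…, 0.89333…, 0.88, 0.85333…, 0.64, 0.34, 0.06
lx·mx by age: 0, 0, 3.752…, 2.376, 1.706667…, 1.408, 0.51, 0.054
R0 = Σ lx·mx = 9.806667… → 9.81

9.81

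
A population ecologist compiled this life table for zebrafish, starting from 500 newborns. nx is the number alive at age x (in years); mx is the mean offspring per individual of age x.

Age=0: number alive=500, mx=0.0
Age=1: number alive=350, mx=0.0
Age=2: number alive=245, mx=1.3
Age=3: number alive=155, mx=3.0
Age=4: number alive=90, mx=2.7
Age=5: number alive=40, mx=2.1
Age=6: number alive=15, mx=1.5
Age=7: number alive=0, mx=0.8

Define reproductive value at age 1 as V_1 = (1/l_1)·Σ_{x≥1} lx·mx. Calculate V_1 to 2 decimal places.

lx = nx/n0 = nx/500: 1, 0.7, 0.49, 0.31, 0.18, 0.08, 0.03, 0
lx·mx for x ≥ 1: 0, 0.637, 0.93, 0.486, 0.168, 0.045, 0 → sum = 2.266
V_1 = 2.266 / l_1 = 2.266 / 0.7 = 3.237143… → 3.24

3.24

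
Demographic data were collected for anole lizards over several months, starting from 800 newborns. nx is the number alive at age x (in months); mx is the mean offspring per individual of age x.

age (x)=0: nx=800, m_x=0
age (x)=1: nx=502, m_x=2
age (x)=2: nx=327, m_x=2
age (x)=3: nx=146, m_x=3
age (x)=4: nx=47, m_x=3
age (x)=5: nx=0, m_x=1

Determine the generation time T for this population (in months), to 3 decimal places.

lx = nx/n0 = nx/800: 1, 0.6275, 0.40875, 0.1825, 0.05875, 0
lx·mx: 0, 1.255, 0.8175, 0.5475, 0.17625, 0 → R0 = 2.79625
x·lx·mx: 0, 1.255, 1.635, 1.6425, 0.705, 0 → Σ = 5.2375
T = 5.2375 / 2.79625 = 1.873044… → 1.873

1.873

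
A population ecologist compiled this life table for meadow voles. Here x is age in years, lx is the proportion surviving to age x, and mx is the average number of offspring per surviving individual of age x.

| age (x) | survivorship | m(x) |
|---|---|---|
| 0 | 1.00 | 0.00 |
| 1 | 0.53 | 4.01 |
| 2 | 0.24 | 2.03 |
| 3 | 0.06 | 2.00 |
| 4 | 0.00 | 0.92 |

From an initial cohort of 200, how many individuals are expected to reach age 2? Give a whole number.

Expected survivors = N0 · l_2 = 200 × 0.24 = 48 → 48

48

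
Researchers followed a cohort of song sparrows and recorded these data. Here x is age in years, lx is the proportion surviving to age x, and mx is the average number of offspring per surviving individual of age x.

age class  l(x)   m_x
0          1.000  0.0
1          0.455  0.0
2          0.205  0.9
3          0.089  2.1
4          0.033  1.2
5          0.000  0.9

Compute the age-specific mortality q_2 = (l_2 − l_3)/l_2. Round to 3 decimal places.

q_2 = (l_2 − l_3) / l_2 = (0.205 − 0.089) / 0.205
     = 0.116 / 0.205 = 0.565854… → 0.566

0.566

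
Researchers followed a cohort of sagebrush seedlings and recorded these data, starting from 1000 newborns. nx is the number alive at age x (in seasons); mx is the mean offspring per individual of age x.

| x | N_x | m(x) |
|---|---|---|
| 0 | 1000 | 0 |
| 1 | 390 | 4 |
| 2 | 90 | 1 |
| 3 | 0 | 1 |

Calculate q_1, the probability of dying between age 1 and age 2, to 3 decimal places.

lx = nx/n0 = nx/1000: 1, 0.39, 0.09, 0
q_1 = (l_1 − l_2) / l_1 = (0.39 − 0.09) / 0.39
     = 0.3 / 0.39 = 0.769231… → 0.769

0.769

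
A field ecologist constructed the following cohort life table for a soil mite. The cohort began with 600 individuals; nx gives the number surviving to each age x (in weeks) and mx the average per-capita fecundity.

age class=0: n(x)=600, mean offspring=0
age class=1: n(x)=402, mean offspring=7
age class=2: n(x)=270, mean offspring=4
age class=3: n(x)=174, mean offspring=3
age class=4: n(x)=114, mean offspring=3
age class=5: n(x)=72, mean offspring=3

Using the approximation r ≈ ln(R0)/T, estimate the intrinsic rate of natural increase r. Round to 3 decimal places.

1.170

lx = nx/n0 = nx/600: 1, 0.67, 0.45, 0.29, 0.19, 0.12
R0 = Σ lx·mx = 0 + 4.69 + 1.8 + 0.87 + 0.57 + 0.36 = 8.29
Σ x·lx·mx = 14.98; T = 14.98/8.29 = 1.807…
r ≈ ln(R0)/T = ln(8.29)/1.807… = 1.17048… → 1.170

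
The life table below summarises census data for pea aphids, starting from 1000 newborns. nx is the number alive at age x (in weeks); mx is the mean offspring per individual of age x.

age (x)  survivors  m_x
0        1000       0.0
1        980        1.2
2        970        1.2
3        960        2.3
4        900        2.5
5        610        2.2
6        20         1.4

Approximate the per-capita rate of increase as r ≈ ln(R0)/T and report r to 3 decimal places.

0.660

lx = nx/n0 = nx/1000: 1, 0.98, 0.97, 0.96, 0.9, 0.61, 0.02
R0 = Σ lx·mx = 0 + 1.176 + 1.164 + 2.208 + 2.25 + 1.342 + 0.028 = 8.168
Σ x·lx·mx = 26.006; T = 26.006/8.168 = 3.18389…
r ≈ ln(R0)/T = ln(8.168)/3.18389… = 0.65964… → 0.660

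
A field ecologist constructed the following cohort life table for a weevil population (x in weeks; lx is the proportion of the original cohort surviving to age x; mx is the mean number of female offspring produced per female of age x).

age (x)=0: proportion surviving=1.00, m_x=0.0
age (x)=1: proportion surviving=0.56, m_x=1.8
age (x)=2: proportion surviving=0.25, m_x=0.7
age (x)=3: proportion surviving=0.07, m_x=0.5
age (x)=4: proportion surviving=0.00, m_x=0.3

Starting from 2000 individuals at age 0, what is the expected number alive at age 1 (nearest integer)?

1120

Expected survivors = N0 · l_1 = 2000 × 0.56 = 1120 → 1120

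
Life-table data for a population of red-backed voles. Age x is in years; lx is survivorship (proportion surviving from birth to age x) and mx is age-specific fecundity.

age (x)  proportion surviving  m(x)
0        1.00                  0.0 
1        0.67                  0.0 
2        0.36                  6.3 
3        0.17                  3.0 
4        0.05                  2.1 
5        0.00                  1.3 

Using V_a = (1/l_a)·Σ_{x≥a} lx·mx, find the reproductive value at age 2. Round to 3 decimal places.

lx·mx for x ≥ 2: 2.268, 0.51, 0.105, 0 → sum = 2.883
V_2 = 2.883 / l_2 = 2.883 / 0.36 = 8.008333… → 8.008

8.008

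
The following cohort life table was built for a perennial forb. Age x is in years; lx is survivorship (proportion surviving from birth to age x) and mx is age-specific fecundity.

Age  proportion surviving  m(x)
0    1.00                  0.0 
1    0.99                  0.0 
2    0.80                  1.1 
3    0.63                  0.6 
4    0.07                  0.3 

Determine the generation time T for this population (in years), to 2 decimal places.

2.33

lx·mx: 0, 0, 0.88, 0.378, 0.021 → R0 = 1.279
x·lx·mx: 0, 0, 1.76, 1.134, 0.084 → Σ = 2.978
T = 2.978 / 1.279 = 2.328382… → 2.33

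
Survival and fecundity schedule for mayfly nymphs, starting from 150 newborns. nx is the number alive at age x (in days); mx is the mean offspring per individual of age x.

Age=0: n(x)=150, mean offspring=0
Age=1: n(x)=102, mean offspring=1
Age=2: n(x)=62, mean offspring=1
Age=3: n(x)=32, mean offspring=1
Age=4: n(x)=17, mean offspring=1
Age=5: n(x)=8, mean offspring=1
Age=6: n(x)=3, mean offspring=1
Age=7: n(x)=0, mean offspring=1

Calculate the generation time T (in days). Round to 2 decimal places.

lx = nx/n0 = nx/150: 1, 0.68, 0.41333…, 0.21333…, 0.11333…, 0.05333…, 0.02, 0
lx·mx: 0, 0.68, 0.413333…, 0.213333…, 0.113333…, 0.053333…, 0.02, 0 → R0 = 1.493333…
x·lx·mx: 0, 0.68, 0.826667…, 0.64…, 0.453333…, 0.266667…, 0.12, 0 → Σ = 2.986667…
T = 2.986667… / 1.493333… = 2… → 2.00

2.00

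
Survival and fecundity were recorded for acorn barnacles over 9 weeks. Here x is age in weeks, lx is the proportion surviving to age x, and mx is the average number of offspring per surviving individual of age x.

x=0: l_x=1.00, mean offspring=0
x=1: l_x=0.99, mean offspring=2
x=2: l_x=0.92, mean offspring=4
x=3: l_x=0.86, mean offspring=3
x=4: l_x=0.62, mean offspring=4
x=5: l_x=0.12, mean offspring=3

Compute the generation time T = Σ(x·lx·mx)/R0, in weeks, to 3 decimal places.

lx·mx: 0, 1.98, 3.68, 2.58, 2.48, 0.36 → R0 = 11.08
x·lx·mx: 0, 1.98, 7.36, 7.74, 9.92, 1.8 → Σ = 28.8
T = 28.8 / 11.08 = 2.599278… → 2.599

2.599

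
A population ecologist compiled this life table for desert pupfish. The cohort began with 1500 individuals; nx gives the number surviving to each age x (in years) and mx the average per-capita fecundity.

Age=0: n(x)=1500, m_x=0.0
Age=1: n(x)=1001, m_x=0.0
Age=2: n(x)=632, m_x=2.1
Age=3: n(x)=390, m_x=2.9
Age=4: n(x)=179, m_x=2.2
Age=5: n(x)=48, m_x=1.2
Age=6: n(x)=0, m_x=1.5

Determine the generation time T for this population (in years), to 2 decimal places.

2.72

lx = nx/n0 = nx/1500: 1, 0.66733…, 0.42133…, 0.26, 0.11933…, 0.032, 0
lx·mx: 0, 0, 0.8848…, 0.754, 0.262533…, 0.0384, 0 → R0 = 1.939733…
x·lx·mx: 0, 0, 1.7696…, 2.262, 1.050133…, 0.192, 0 → Σ = 5.273733…
T = 5.273733… / 1.939733… = 2.718793… → 2.72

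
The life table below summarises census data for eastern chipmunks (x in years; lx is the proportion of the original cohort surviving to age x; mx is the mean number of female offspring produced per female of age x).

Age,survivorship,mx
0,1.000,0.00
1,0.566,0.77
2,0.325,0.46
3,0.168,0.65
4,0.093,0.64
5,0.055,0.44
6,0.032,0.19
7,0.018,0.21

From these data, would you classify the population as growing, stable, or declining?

declining

R0 = Σ lx·mx = 0 + 0.43582 + 0.1495 + 0.1092 + 0.05952 + 0.0242 + 0.00608 + 0.00378 = 0.7881
R0 < 1, so the population is declining.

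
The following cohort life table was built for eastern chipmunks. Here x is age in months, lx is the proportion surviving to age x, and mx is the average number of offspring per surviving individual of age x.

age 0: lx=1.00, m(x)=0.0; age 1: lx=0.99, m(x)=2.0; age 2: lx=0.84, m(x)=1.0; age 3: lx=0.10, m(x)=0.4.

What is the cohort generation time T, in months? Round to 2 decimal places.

1.32

lx·mx: 0, 1.98, 0.84, 0.04 → R0 = 2.86
x·lx·mx: 0, 1.98, 1.68, 0.12 → Σ = 3.78
T = 3.78 / 2.86 = 1.321678… → 1.32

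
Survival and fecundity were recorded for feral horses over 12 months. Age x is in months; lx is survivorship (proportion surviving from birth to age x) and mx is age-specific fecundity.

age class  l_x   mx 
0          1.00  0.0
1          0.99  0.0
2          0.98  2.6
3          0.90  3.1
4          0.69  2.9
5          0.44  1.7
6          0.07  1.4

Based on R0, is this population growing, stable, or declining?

growing

R0 = Σ lx·mx = 0 + 0 + 2.548 + 2.79 + 2.001 + 0.748 + 0.098 = 8.185
R0 > 1, so the population is growing.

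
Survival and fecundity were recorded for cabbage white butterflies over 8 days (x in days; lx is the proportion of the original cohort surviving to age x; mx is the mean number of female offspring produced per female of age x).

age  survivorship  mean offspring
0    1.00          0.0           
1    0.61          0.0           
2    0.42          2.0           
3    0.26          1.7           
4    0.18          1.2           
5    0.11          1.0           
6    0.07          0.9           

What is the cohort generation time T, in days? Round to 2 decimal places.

2.87

lx·mx: 0, 0, 0.84, 0.442, 0.216, 0.11, 0.063 → R0 = 1.671
x·lx·mx: 0, 0, 1.68, 1.326, 0.864, 0.55, 0.378 → Σ = 4.798
T = 4.798 / 1.671 = 2.871335… → 2.87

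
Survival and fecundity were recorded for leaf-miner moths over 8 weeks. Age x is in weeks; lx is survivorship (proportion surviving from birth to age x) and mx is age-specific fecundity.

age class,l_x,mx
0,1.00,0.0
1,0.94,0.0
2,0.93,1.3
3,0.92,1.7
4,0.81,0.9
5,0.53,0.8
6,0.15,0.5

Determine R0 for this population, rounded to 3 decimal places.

4.001

lx·mx by age: 0, 0, 1.209, 1.564, 0.729, 0.424, 0.075
R0 = Σ lx·mx = 4.001 → 4.001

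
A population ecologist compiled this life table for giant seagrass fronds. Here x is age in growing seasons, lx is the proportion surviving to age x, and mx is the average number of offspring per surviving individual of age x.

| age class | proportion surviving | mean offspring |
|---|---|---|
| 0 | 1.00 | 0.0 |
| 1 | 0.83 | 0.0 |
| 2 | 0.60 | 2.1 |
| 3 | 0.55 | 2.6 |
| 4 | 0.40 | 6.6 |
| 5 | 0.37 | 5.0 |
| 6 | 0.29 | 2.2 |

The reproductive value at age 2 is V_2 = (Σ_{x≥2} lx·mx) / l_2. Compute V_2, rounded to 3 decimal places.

13.030

lx·mx for x ≥ 2: 1.26, 1.43, 2.64, 1.85, 0.638 → sum = 7.818
V_2 = 7.818 / l_2 = 7.818 / 0.6 = 13.03 → 13.030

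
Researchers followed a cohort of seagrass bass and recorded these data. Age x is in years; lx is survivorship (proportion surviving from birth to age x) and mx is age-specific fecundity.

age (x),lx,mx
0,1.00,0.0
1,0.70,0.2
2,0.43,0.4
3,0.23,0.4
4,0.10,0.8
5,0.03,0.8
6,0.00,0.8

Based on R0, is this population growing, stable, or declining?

declining

R0 = Σ lx·mx = 0 + 0.14 + 0.172 + 0.092 + 0.08 + 0.024 + 0 = 0.508
R0 < 1, so the population is declining.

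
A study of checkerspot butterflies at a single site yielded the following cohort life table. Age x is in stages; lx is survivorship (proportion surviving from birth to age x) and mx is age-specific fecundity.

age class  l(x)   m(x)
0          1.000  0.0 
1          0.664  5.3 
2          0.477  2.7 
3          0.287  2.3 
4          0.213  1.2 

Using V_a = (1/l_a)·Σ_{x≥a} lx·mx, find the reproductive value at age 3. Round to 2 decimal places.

lx·mx for x ≥ 3: 0.6601, 0.2556 → sum = 0.9157
V_3 = 0.9157 / l_3 = 0.9157 / 0.287 = 3.190592… → 3.19

3.19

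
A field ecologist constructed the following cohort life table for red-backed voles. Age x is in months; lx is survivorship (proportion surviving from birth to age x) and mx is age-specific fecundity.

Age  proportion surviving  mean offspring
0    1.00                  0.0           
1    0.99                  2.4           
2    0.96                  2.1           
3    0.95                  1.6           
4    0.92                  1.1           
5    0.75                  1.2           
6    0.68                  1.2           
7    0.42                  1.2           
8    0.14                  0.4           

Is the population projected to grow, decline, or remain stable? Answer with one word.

R0 = Σ lx·mx = 0 + 2.376 + 2.016 + 1.52 + 1.012 + 0.9 + 0.816 + 0.504 + 0.056 = 9.2
R0 > 1, so the population is growing.

growing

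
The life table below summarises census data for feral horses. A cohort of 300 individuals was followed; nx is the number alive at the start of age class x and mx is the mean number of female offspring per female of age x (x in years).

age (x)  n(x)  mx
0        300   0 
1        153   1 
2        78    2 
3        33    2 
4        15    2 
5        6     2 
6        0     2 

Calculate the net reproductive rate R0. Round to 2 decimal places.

lx = nx/n0 = nx/300: 1, 0.51, 0.26, 0.11, 0.05, 0.02, 0
lx·mx by age: 0, 0.51, 0.52, 0.22, 0.1, 0.04, 0
R0 = Σ lx·mx = 1.39 → 1.39

1.39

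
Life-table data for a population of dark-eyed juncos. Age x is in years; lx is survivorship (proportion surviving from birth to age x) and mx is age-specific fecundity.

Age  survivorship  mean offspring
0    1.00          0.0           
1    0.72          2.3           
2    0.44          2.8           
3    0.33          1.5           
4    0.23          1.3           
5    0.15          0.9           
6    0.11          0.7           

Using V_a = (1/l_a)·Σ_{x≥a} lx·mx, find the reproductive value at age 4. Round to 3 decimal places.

lx·mx for x ≥ 4: 0.299, 0.135, 0.077 → sum = 0.511
V_4 = 0.511 / l_4 = 0.511 / 0.23 = 2.221739… → 2.222

2.222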